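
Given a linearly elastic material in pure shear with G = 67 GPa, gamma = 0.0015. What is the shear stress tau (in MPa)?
Model: a linearly elastic material in pure shear, so tau = G·gamma.
Convert to SI units:
  G = 67 GPa = 6.7 × 10¹⁰ Pa
Substitute:
  tau = (6.7 × 10¹⁰) × 0.0015
  tau = 1.005 × 10⁸ Pa
Convert: tau = 1.005 × 10⁸ Pa = 100.5 MPa
Final answer: tau = 100.5 MPa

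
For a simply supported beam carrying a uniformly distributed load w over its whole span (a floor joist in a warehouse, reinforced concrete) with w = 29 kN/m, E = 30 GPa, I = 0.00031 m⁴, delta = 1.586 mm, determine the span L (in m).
Model: a simply supported beam carrying a uniformly distributed load w over its whole span, so delta = (5·w·L^4) / (384·E·I).
Solve for L: L = ((384·delta·E·I) / (5·w))^(1/4).
Convert to SI units:
  w = 29 kN/m = 29000 N/m
  E = 30 GPa = 3 × 10¹⁰ Pa
  delta = 1.586 mm = 0.001586 m
Substitute:
  L = ((384 × 0.001586 × (3 × 10¹⁰) × 0.00031) / (5 × 29000))^(1/4)
  L = 2.5 m
Final answer: L = 2.5 m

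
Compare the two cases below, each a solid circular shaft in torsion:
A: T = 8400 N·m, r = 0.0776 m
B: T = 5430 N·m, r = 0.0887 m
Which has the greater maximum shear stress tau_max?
Model: a solid circular shaft in torsion, so tau_max = (2·T) / (π·r^3) (SI units).
  A: tau_max = (2 × 8400) / (π × 0.0776^3) = 1.144 × 10⁷ Pa = 11.44 MPa
  B: tau_max = (2 × 5430) / (π × 0.0887^3) = 4.953 × 10⁶ Pa = 4.953 MPa
11.44 MPa > 4.953 MPa, so A is larger.
Final answer: A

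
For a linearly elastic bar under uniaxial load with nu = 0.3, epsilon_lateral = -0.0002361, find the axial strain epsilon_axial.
Model: a linearly elastic bar under uniaxial load, so epsilon_lateral = -nu·epsilon_axial.
Solve for epsilon_axial: epsilon_axial = -epsilon_lateral / nu.
Substitute:
  epsilon_axial = -(-0.0002361) / 0.3
  epsilon_axial = 0.000787
Final answer: epsilon_axial = 0.000787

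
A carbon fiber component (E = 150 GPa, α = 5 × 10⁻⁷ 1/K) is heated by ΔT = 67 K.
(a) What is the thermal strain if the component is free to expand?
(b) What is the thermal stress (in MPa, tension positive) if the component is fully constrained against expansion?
(a) Free thermal strain ε_th = α·ΔT = (5 × 10⁻⁷) × 67 = 3.35 × 10⁻⁵
(b) Fully constrained, the expansion is suppressed, so σ = -E·α·ΔT. Convert E = 150 GPa = 1.5 × 10¹¹ Pa.
  σ = -(1.5 × 10¹¹) × (5 × 10⁻⁷) × 67 = -5.025 × 10⁶ Pa = -5.025 MPa (compressive)
Final answer: (a) ε_th = 3.35 × 10⁻⁵, (b) σ = -5.025 MPa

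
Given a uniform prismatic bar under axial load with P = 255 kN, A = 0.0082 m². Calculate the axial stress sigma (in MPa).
Model: a uniform prismatic bar under axial load, so sigma = P / A.
Convert to SI units:
  P = 255 kN = 255000 N
Substitute:
  sigma = 255000 / 0.0082
  sigma = 3.11 × 10⁷ Pa
Convert: sigma = 3.11 × 10⁷ Pa = 31.1 MPa
Final answer: sigma = 31.1 MPa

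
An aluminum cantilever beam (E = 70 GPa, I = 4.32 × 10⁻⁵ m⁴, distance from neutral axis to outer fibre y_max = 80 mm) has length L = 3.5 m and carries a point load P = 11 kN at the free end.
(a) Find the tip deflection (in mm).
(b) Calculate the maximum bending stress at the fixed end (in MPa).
(a) Tip deflection of a cantilever with an end point load: δ = P·L^3 / (3·E·I). Convert P = 11 kN = 11000 N, E = 70 GPa = 7 × 10¹⁰ Pa.
  δ = (11000 × 3.5^3) / (3 × (7 × 10¹⁰) × (4.32 × 10⁻⁵)) = 0.05199 m = 51.99 mm
(b) Maximum bending moment at the fixed end: M = P·L = 11000 × 3.5 = 38500 N·m. Convert y_max = 80 mm = 0.08 m.
  σ = M·y_max / I = (38500 × 0.08) / (4.32 × 10⁻⁵) = 7.13 × 10⁷ Pa = 71.3 MPa
Final answer: (a) δ = 51.99 mm, (b) σ = 71.3 MPa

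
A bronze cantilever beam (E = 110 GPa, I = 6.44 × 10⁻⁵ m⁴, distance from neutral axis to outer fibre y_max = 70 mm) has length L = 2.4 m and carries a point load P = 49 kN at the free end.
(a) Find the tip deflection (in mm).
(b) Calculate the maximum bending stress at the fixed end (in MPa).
(a) Tip deflection of a cantilever with an end point load: δ = P·L^3 / (3·E·I). Convert P = 49 kN = 49000 N, E = 110 GPa = 1.1 × 10¹¹ Pa.
  δ = (49000 × 2.4^3) / (3 × (1.1 × 10¹¹) × (6.44 × 10⁻⁵)) = 0.03187 m = 31.87 mm
(b) Maximum bending moment at the fixed end: M = P·L = 49000 × 2.4 = 117600 N·m. Convert y_max = 70 mm = 0.07 m.
  σ = M·y_max / I = (117600 × 0.07) / (6.44 × 10⁻⁵) = 1.278 × 10⁸ Pa = 127.8 MPa
Final answer: (a) δ = 31.87 mm, (b) σ = 127.8 MPa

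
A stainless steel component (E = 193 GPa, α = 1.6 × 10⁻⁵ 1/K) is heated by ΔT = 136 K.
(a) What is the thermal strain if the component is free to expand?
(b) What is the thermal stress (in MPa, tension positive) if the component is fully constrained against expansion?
(a) Free thermal strain ε_th = α·ΔT = (1.6 × 10⁻⁵) × 136 = 0.002176
(b) Fully constrained, the expansion is suppressed, so σ = -E·α·ΔT. Convert E = 193 GPa = 1.93 × 10¹¹ Pa.
  σ = -(1.93 × 10¹¹) × (1.6 × 10⁻⁵) × 136 = -4.2 × 10⁸ Pa = -420 MPa (compressive)
Final answer: (a) ε_th = 0.002176, (b) σ = -420 MPa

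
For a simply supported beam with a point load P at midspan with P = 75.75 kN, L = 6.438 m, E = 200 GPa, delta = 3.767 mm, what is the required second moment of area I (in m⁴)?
Model: a simply supported beam with a point load P at midspan, so delta = (P·L^3) / (48·E·I).
Solve for I: I = (P·L^3) / (48·delta·E).
Convert to SI units:
  P = 75.75 kN = 75750 N
  E = 200 GPa = 2 × 10¹¹ Pa
  delta = 3.767 mm = 0.003767 m
Substitute:
  I = (75750 × 6.438^3) / (48 × 0.003767 × (2 × 10¹¹))
  I = 0.0005589 m⁴
Final answer: I = 0.0005589 m⁴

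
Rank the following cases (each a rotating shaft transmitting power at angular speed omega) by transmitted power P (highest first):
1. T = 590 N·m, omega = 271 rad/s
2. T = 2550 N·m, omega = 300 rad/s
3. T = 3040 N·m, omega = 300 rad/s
Model: a rotating shaft transmitting power at angular speed omega, so P = T·omega (SI units).
  Case 1: P = 590 × 271 = 159900 W = 159.9 kW
  Case 2: P = 2550 × 300 = 765000 W = 765 kW
  Case 3: P = 3040 × 300 = 912000 W = 912 kW
Ordering: 912 kW (case 3) > 765 kW (case 2) > 159.9 kW (case 1)
Final answer: 3, 2, 1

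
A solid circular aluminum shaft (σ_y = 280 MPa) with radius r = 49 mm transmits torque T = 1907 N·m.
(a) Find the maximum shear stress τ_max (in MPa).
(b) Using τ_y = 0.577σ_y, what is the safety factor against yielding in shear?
(a) For a solid circular shaft, τ_max = T·r/J with J = π·r^4/2, i.e. τ_max = 2·T / (π·r^3). Convert r = 49 mm = 0.049 m.
  τ_max = (2 × 1907) / (π × 0.049^3) = 1.032 × 10⁷ Pa = 10.32 MPa
(b) τ_y = 0.577 × 280 = 161.56 MPa
  SF = τ_y/τ_max = 161.56 / 10.32 = 15.66
Final answer: (a) τ_max = 10.32 MPa, (b) SF = 15.66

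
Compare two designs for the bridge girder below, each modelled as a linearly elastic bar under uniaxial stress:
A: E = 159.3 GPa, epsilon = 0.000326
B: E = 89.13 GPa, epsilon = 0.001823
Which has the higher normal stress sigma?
Model: a linearly elastic bar under uniaxial stress, so sigma = E·epsilon (SI units).
  A: sigma = (1.593 × 10¹¹) × 0.000326 = 5.193 × 10⁷ Pa = 51.93 MPa
  B: sigma = (8.913 × 10¹⁰) × 0.001823 = 1.625 × 10⁸ Pa = 162.5 MPa
162.5 MPa > 51.93 MPa, so B is larger.
Final answer: B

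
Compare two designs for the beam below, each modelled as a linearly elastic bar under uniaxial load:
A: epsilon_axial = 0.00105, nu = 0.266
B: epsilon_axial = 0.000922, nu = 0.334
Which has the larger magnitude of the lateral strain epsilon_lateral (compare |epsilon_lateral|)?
Model: a linearly elastic bar under uniaxial load, so epsilon_lateral = -nu·epsilon_axial (SI units).
  A: epsilon_lateral = -(0.266 × 0.00105) = -0.0002793
  B: epsilon_lateral = -(0.334 × 0.000922) = -0.0003079
|epsilon_lateral|: A = 0.0002793, B = 0.0003079, so B is larger in magnitude.
Final answer: B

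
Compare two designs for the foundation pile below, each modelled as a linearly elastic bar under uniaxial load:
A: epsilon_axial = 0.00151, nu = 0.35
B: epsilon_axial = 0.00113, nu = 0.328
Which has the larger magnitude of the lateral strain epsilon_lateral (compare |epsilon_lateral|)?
Model: a linearly elastic bar under uniaxial load, so epsilon_lateral = -nu·epsilon_axial (SI units).
  A: epsilon_lateral = -(0.35 × 0.00151) = -0.0005285
  B: epsilon_lateral = -(0.328 × 0.00113) = -0.0003706
|epsilon_lateral|: A = 0.0005285, B = 0.0003706, so A is larger in magnitude.
Final answer: A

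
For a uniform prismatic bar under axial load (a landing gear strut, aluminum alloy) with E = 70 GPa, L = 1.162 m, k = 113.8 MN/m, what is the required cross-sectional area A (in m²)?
Model: a uniform prismatic bar under axial load, so k = (A·E) / L.
Solve for A: A = (k·L) / E.
Convert to SI units:
  E = 70 GPa = 7 × 10¹⁰ Pa
  k = 113.8 MN/m = 1.138 × 10⁸ N/m
Substitute:
  A = ((1.138 × 10⁸) × 1.162) / (7 × 10¹⁰)
  A = 0.001889 m²
Final answer: A = 0.001889 m²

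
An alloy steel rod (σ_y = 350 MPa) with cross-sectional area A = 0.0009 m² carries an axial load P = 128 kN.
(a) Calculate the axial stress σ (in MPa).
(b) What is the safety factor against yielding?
(a) Axial stress σ = P/A. Convert P = 128 kN = 128000 N.
  σ = 128000 / 0.0009 = 1.422 × 10⁸ Pa = 142.2 MPa
(b) Safety factor SF = σ_y/σ = 350 / 142.2 = 2.461
Final answer: (a) σ = 142.2 MPa, (b) SF = 2.461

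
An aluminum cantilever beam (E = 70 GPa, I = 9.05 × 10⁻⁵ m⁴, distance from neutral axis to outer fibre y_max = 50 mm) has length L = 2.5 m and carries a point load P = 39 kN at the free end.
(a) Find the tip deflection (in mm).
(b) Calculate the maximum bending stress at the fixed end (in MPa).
(a) Tip deflection of a cantilever with an end point load: δ = P·L^3 / (3·E·I). Convert P = 39 kN = 39000 N, E = 70 GPa = 7 × 10¹⁰ Pa.
  δ = (39000 × 2.5^3) / (3 × (7 × 10¹⁰) × (9.05 × 10⁻⁵)) = 0.03206 m = 32.06 mm
(b) Maximum bending moment at the fixed end: M = P·L = 39000 × 2.5 = 97500 N·m. Convert y_max = 50 mm = 0.05 m.
  σ = M·y_max / I = (97500 × 0.05) / (9.05 × 10⁻⁵) = 5.387 × 10⁷ Pa = 53.87 MPa
Final answer: (a) δ = 32.06 mm, (b) σ = 53.87 MPa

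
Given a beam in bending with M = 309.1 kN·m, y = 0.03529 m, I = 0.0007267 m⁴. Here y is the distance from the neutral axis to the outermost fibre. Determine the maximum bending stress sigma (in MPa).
Model: a beam in bending, so sigma = (M·y) / I.
Convert to SI units:
  M = 309.1 kN·m = 309100 N·m
Substitute:
  sigma = (309100 × 0.03529) / 0.0007267
  sigma = 1.501 × 10⁷ Pa
Convert: sigma = 1.501 × 10⁷ Pa = 15.01 MPa
Final answer: sigma = 15.01 MPa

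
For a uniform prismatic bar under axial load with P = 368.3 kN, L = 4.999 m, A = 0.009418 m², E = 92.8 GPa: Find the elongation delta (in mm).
Model: a uniform prismatic bar under axial load, so delta = (P·L) / (A·E).
Convert to SI units:
  P = 368.3 kN = 368300 N
  E = 92.8 GPa = 9.28 × 10¹⁰ Pa
Substitute:
  delta = (368300 × 4.999) / (0.009418 × (9.28 × 10¹⁰))
  delta = 0.002107 m
Convert: delta = 0.002107 m = 2.107 mm
Final answer: delta = 2.107 mm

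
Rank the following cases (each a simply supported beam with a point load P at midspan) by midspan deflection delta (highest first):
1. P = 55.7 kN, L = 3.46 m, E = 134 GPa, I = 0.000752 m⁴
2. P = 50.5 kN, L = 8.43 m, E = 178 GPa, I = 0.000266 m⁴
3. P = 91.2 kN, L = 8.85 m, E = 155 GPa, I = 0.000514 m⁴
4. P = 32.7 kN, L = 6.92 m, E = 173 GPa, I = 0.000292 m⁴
Model: a simply supported beam with a point load P at midspan, so delta = (P·L^3) / (48·E·I) (SI units).
  Case 1: delta = (55700 × 3.46^3) / (48 × (1.34 × 10¹¹) × 0.000752) = 0.000477 m = 0.477 mm
  Case 2: delta = (50500 × 8.43^3) / (48 × (1.78 × 10¹¹) × 0.000266) = 0.01331 m = 13.31 mm
  Case 3: delta = (91200 × 8.85^3) / (48 × (1.55 × 10¹¹) × 0.000514) = 0.01653 m = 16.53 mm
  Case 4: delta = (32700 × 6.92^3) / (48 × (1.73 × 10¹¹) × 0.000292) = 0.004469 m = 4.469 mm
Ordering: 16.53 mm (case 3) > 13.31 mm (case 2) > 4.469 mm (case 4) > 0.477 mm (case 1)
Final answer: 3, 2, 4, 1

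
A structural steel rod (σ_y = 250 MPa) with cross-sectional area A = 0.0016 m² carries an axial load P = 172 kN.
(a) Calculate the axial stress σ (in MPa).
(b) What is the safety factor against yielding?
(a) Axial stress σ = P/A. Convert P = 172 kN = 172000 N.
  σ = 172000 / 0.0016 = 1.075 × 10⁸ Pa = 107.5 MPa
(b) Safety factor SF = σ_y/σ = 250 / 107.5 = 2.326
Final answer: (a) σ = 107.5 MPa, (b) SF = 2.326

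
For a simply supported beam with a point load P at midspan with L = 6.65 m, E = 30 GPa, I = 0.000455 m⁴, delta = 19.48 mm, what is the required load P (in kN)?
Model: a simply supported beam with a point load P at midspan, so delta = (P·L^3) / (48·E·I).
Solve for P: P = (48·delta·E·I) / L^3.
Convert to SI units:
  E = 30 GPa = 3 × 10¹⁰ Pa
  delta = 19.48 mm = 0.01948 m
Substitute:
  P = (48 × 0.01948 × (3 × 10¹⁰) × 0.000455) / 6.65^3
  P = 43400 N
Convert: P = 43400 N = 43.4 kN
Final answer: P = 43.4 kN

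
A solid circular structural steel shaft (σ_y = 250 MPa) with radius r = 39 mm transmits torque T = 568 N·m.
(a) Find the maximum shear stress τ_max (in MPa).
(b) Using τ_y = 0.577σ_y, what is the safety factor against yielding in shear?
(a) For a solid circular shaft, τ_max = T·r/J with J = π·r^4/2, i.e. τ_max = 2·T / (π·r^3). Convert r = 39 mm = 0.039 m.
  τ_max = (2 × 568) / (π × 0.039^3) = 6.096 × 10⁶ Pa = 6.096 MPa
(b) τ_y = 0.577 × 250 = 144.25 MPa
  SF = τ_y/τ_max = 144.25 / 6.096 = 23.66
Final answer: (a) τ_max = 6.096 MPa, (b) SF = 23.66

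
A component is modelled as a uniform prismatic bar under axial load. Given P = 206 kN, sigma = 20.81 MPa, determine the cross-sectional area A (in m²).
Model: a uniform prismatic bar under axial load, so sigma = P / A.
Solve for A: A = P / sigma.
Convert to SI units:
  P = 206 kN = 206000 N
  sigma = 20.81 MPa = 2.081 × 10⁷ Pa
Substitute:
  A = 206000 / (2.081 × 10⁷)
  A = 0.009899 m²
Final answer: A = 0.009899 m²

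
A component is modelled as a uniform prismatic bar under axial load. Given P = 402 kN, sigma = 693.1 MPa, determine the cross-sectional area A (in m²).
Model: a uniform prismatic bar under axial load, so sigma = P / A.
Solve for A: A = P / sigma.
Convert to SI units:
  P = 402 kN = 402000 N
  sigma = 693.1 MPa = 6.931 × 10⁸ Pa
Substitute:
  A = 402000 / (6.931 × 10⁸)
  A = 0.00058 m²
Final answer: A = 0.00058 m²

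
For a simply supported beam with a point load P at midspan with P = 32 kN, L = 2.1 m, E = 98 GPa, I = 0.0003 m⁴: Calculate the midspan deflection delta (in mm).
Model: a simply supported beam with a point load P at midspan, so delta = (P·L^3) / (48·E·I).
Convert to SI units:
  P = 32 kN = 32000 N
  E = 98 GPa = 9.8 × 10¹⁰ Pa
Substitute:
  delta = (32000 × 2.1^3) / (48 × (9.8 × 10¹⁰) × 0.0003)
  delta = 0.00021 m
Convert: delta = 0.00021 m = 0.21 mm
Final answer: delta = 0.21 mm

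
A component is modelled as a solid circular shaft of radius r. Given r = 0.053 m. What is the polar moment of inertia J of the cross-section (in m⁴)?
Model: a solid circular shaft of radius r, so J = (π·r^4) / 2.
Substitute:
  J = (π × 0.053^4) / 2
  J = 1.239 × 10⁻⁵ m⁴
Final answer: J = 1.239 × 10⁻⁵ m⁴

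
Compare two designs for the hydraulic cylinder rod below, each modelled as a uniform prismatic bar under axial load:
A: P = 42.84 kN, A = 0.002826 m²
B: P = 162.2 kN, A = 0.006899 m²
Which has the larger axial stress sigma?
Model: a uniform prismatic bar under axial load, so sigma = P / A (SI units).
  A: sigma = 42840 / 0.002826 = 1.516 × 10⁷ Pa = 15.16 MPa
  B: sigma = 162200 / 0.006899 = 2.351 × 10⁷ Pa = 23.51 MPa
23.51 MPa > 15.16 MPa, so B is larger.
Final answer: B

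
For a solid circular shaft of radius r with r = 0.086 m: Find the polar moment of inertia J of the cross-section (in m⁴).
Model: a solid circular shaft of radius r, so J = (π·r^4) / 2.
Substitute:
  J = (π × 0.086^4) / 2
  J = 8.592 × 10⁻⁵ m⁴
Final answer: J = 8.592 × 10⁻⁵ m⁴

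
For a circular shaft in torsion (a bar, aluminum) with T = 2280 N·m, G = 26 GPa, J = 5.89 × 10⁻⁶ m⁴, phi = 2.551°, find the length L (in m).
Model: a circular shaft in torsion, so phi = (T·L) / (G·J).
Solve for L: L = (phi·G·J) / T.
Convert to SI units:
  G = 26 GPa = 2.6 × 10¹⁰ Pa
  phi = 2.551° = 0.04452 rad
Substitute:
  L = (0.04452 × (2.6 × 10¹⁰) × (5.89 × 10⁻⁶)) / 2280
  L = 2.99 m
Final answer: L = 2.99 m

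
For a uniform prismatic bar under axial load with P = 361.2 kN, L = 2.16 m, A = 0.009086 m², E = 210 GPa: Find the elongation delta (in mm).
Model: a uniform prismatic bar under axial load, so delta = (P·L) / (A·E).
Convert to SI units:
  P = 361.2 kN = 361200 N
  E = 210 GPa = 2.1 × 10¹¹ Pa
Substitute:
  delta = (361200 × 2.16) / (0.009086 × (2.1 × 10¹¹))
  delta = 0.0004089 m
Convert: delta = 0.0004089 m = 0.4089 mm
Final answer: delta = 0.4089 mm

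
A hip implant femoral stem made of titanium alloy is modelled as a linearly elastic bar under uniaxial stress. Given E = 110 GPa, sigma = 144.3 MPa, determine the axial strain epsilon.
Model: a linearly elastic bar under uniaxial stress, so sigma = E·epsilon.
Solve for epsilon: epsilon = sigma / E.
Convert to SI units:
  E = 110 GPa = 1.1 × 10¹¹ Pa
  sigma = 144.3 MPa = 1.443 × 10⁸ Pa
Substitute:
  epsilon = (1.443 × 10⁸) / (1.1 × 10¹¹)
  epsilon = 0.001312
Final answer: epsilon = 0.001312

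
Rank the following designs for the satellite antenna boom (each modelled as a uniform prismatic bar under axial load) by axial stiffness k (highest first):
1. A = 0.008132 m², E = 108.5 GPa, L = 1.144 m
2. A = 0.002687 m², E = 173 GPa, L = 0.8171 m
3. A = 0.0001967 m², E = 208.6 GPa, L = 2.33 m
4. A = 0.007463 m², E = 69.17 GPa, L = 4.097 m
Model: a uniform prismatic bar under axial load, so k = (A·E) / L (SI units).
  Case 1: k = (0.008132 × (1.085 × 10¹¹)) / 1.144 = 7.713 × 10⁸ N/m = 771.3 MN/m
  Case 2: k = (0.002687 × (1.73 × 10¹¹)) / 0.8171 = 5.689 × 10⁸ N/m = 568.9 MN/m
  Case 3: k = (0.0001967 × (2.086 × 10¹¹)) / 2.33 = 1.761 × 10⁷ N/m = 17.61 MN/m
  Case 4: k = (0.007463 × (6.917 × 10¹⁰)) / 4.097 = 1.26 × 10⁸ N/m = 126 MN/m
Ordering: 771.3 MN/m (case 1) > 568.9 MN/m (case 2) > 126 MN/m (case 4) > 17.61 MN/m (case 3)
Final answer: 1, 2, 4, 3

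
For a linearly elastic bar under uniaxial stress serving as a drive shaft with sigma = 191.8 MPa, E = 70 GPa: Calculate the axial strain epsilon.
Model: a linearly elastic bar under uniaxial stress, so epsilon = sigma / E.
Convert to SI units:
  sigma = 191.8 MPa = 1.918 × 10⁸ Pa
  E = 70 GPa = 7 × 10¹⁰ Pa
Substitute:
  epsilon = (1.918 × 10⁸) / (7 × 10¹⁰)
  epsilon = 0.00274
Final answer: epsilon = 0.00274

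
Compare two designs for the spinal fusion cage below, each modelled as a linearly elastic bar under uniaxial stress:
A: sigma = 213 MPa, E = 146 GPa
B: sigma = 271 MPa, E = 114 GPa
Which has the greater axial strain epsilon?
Model: a linearly elastic bar under uniaxial stress, so epsilon = sigma / E (SI units).
  A: epsilon = (2.13 × 10⁸) / (1.46 × 10¹¹) = 0.001459
  B: epsilon = (2.71 × 10⁸) / (1.14 × 10¹¹) = 0.002377
0.002377 > 0.001459, so B is larger.
Final answer: B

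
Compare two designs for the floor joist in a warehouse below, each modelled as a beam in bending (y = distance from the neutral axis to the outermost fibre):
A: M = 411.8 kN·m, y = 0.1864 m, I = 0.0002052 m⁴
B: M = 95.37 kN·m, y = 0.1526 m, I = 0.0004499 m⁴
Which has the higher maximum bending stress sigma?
Model: a beam in bending (y = distance from the neutral axis to the outermost fibre), so sigma = (M·y) / I (SI units).
  A: sigma = (411800 × 0.1864) / 0.0002052 = 3.741 × 10⁸ Pa = 374.1 MPa
  B: sigma = (95370 × 0.1526) / 0.0004499 = 3.235 × 10⁷ Pa = 32.35 MPa
374.1 MPa > 32.35 MPa, so A is larger.
Final answer: A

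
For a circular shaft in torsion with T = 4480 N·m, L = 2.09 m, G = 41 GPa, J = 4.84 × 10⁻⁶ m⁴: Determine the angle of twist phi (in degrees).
Model: a circular shaft in torsion, so phi = (T·L) / (G·J).
Convert to SI units:
  G = 41 GPa = 4.1 × 10¹⁰ Pa
Substitute:
  phi = (4480 × 2.09) / ((4.1 × 10¹⁰) × (4.84 × 10⁻⁶))
  phi = 0.04718 rad
Convert to degrees: phi = 0.04718 × 180/π = 2.703°
Final answer: phi = 2.703°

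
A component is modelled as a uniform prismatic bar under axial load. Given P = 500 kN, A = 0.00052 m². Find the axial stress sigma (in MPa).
Model: a uniform prismatic bar under axial load, so sigma = P / A.
Convert to SI units:
  P = 500 kN = 500000 N
Substitute:
  sigma = 500000 / 0.00052
  sigma = 9.615 × 10⁸ Pa
Convert: sigma = 9.615 × 10⁸ Pa = 961.5 MPa
Final answer: sigma = 961.5 MPa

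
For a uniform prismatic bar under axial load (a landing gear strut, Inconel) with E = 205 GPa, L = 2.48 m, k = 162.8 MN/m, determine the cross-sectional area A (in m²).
Model: a uniform prismatic bar under axial load, so k = (A·E) / L.
Solve for A: A = (k·L) / E.
Convert to SI units:
  E = 205 GPa = 2.05 × 10¹¹ Pa
  k = 162.8 MN/m = 1.628 × 10⁸ N/m
Substitute:
  A = ((1.628 × 10⁸) × 2.48) / (2.05 × 10¹¹)
  A = 0.001969 m²
Final answer: A = 0.001969 m²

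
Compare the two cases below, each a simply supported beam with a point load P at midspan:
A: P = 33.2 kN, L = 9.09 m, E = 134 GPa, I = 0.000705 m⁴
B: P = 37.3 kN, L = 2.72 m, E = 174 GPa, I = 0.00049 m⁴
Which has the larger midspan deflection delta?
Model: a simply supported beam with a point load P at midspan, so delta = (P·L^3) / (48·E·I) (SI units).
  A: delta = (33200 × 9.09^3) / (48 × (1.34 × 10¹¹) × 0.000705) = 0.005499 m = 5.499 mm
  B: delta = (37300 × 2.72^3) / (48 × (1.74 × 10¹¹) × 0.00049) = 0.0001834 m = 0.1834 mm
5.499 mm > 0.1834 mm, so A is larger.
Final answer: A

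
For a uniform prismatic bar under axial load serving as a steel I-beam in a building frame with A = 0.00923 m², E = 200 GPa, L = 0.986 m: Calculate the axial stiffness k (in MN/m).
Model: a uniform prismatic bar under axial load, so k = (A·E) / L.
Convert to SI units:
  E = 200 GPa = 2 × 10¹¹ Pa
Substitute:
  k = (0.00923 × (2 × 10¹¹)) / 0.986
  k = 1.872 × 10⁹ N/m
Convert: k = 1.872 × 10⁹ N/m = 1872 MN/m
Final answer: k = 1872 MN/m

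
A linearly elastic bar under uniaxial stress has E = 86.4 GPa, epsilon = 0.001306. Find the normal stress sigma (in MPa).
Model: a linearly elastic bar under uniaxial stress, so sigma = E·epsilon.
Convert to SI units:
  E = 86.4 GPa = 8.64 × 10¹⁰ Pa
Substitute:
  sigma = (8.64 × 10¹⁰) × 0.001306
  sigma = 1.128 × 10⁸ Pa
Convert: sigma = 1.128 × 10⁸ Pa = 112.8 MPa
Final answer: sigma = 112.8 MPa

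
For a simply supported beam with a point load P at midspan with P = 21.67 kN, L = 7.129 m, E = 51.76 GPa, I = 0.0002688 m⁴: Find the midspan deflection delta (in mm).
Model: a simply supported beam with a point load P at midspan, so delta = (P·L^3) / (48·E·I).
Convert to SI units:
  P = 21.67 kN = 21670 N
  E = 51.76 GPa = 5.176 × 10¹⁰ Pa
Substitute:
  delta = (21670 × 7.129^3) / (48 × (5.176 × 10¹⁰) × 0.0002688)
  delta = 0.01176 m
Convert: delta = 0.01176 m = 11.76 mm
Final answer: delta = 11.76 mm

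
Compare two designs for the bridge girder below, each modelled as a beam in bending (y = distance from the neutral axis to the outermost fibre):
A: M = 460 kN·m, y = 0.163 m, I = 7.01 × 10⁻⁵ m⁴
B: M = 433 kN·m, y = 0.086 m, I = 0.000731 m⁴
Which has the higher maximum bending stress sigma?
Model: a beam in bending (y = distance from the neutral axis to the outermost fibre), so sigma = (M·y) / I (SI units).
  A: sigma = (460000 × 0.163) / (7.01 × 10⁻⁵) = 1.07 × 10⁹ Pa = 1070 MPa
  B: sigma = (433000 × 0.086) / 0.000731 = 5.094 × 10⁷ Pa = 50.94 MPa
1070 MPa > 50.94 MPa, so A is larger.
Final answer: A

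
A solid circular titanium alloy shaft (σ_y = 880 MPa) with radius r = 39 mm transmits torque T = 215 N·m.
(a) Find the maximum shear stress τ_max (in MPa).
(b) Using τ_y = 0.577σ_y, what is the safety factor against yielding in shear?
(a) For a solid circular shaft, τ_max = T·r/J with J = π·r^4/2, i.e. τ_max = 2·T / (π·r^3). Convert r = 39 mm = 0.039 m.
  τ_max = (2 × 215) / (π × 0.039^3) = 2.307 × 10⁶ Pa = 2.307 MPa
(b) τ_y = 0.577 × 880 = 507.76 MPa
  SF = τ_y/τ_max = 507.76 / 2.307 = 220.1
Final answer: (a) τ_max = 2.307 MPa, (b) SF = 220.1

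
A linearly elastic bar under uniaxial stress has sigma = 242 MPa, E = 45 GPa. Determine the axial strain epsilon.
Model: a linearly elastic bar under uniaxial stress, so epsilon = sigma / E.
Convert to SI units:
  sigma = 242 MPa = 2.42 × 10⁸ Pa
  E = 45 GPa = 4.5 × 10¹⁰ Pa
Substitute:
  epsilon = (2.42 × 10⁸) / (4.5 × 10¹⁰)
  epsilon = 0.005378
Final answer: epsilon = 0.005378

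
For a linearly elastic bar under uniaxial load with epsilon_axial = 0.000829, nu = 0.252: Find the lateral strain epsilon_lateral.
Model: a linearly elastic bar under uniaxial load, so epsilon_lateral = -nu·epsilon_axial.
Substitute:
  epsilon_lateral = -(0.252 × 0.000829)
  epsilon_lateral = -0.0002089
Final answer: epsilon_lateral = -0.0002089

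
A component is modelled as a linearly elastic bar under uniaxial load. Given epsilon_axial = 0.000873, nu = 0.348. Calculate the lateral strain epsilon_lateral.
Model: a linearly elastic bar under uniaxial load, so epsilon_lateral = -nu·epsilon_axial.
Substitute:
  epsilon_lateral = -(0.348 × 0.000873)
  epsilon_lateral = -0.0003038
Final answer: epsilon_lateral = -0.0003038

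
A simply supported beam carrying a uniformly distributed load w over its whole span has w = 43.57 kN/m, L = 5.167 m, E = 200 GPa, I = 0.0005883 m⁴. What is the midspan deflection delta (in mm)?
Model: a simply supported beam carrying a uniformly distributed load w over its whole span, so delta = (5·w·L^4) / (384·E·I).
Convert to SI units:
  w = 43.57 kN/m = 43570 N/m
  E = 200 GPa = 2 × 10¹¹ Pa
Substitute:
  delta = (5 × 43570 × 5.167^4) / (384 × (2 × 10¹¹) × 0.0005883)
  delta = 0.003437 m
Convert: delta = 0.003437 m = 3.437 mm
Final answer: delta = 3.437 mm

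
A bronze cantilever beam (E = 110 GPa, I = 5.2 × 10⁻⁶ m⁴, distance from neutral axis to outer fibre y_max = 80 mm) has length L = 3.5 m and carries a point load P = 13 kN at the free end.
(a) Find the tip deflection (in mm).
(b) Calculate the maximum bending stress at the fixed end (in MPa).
(a) Tip deflection of a cantilever with an end point load: δ = P·L^3 / (3·E·I). Convert P = 13 kN = 13000 N, E = 110 GPa = 1.1 × 10¹¹ Pa.
  δ = (13000 × 3.5^3) / (3 × (1.1 × 10¹¹) × (5.2 × 10⁻⁶)) = 0.3248 m = 324.8 mm
(b) Maximum bending moment at the fixed end: M = P·L = 13000 × 3.5 = 45500 N·m. Convert y_max = 80 mm = 0.08 m.
  σ = M·y_max / I = (45500 × 0.08) / (5.2 × 10⁻⁶) = 7 × 10⁸ Pa = 700 MPa
Final answer: (a) δ = 324.8 mm, (b) σ = 700 MPa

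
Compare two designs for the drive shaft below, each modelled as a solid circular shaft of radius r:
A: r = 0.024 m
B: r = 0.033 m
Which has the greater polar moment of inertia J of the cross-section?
Model: a solid circular shaft of radius r, so J = (π·r^4) / 2 (SI units).
  A: J = (π × 0.024^4) / 2 = 5.212 × 10⁻⁷ m⁴
  B: J = (π × 0.033^4) / 2 = 1.863 × 10⁻⁶ m⁴
1.863 × 10⁻⁶ m⁴ > 5.212 × 10⁻⁷ m⁴, so B is larger.
Final answer: B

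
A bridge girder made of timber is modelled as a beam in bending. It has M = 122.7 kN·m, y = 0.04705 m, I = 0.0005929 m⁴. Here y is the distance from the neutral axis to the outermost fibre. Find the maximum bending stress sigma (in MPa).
Model: a beam in bending, so sigma = (M·y) / I.
Convert to SI units:
  M = 122.7 kN·m = 122700 N·m
Substitute:
  sigma = (122700 × 0.04705) / 0.0005929
  sigma = 9.737 × 10⁶ Pa
Convert: sigma = 9.737 × 10⁶ Pa = 9.737 MPa
Final answer: sigma = 9.737 MPa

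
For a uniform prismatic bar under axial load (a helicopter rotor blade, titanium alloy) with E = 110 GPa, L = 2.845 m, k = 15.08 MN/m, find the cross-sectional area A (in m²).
Model: a uniform prismatic bar under axial load, so k = (A·E) / L.
Solve for A: A = (k·L) / E.
Convert to SI units:
  E = 110 GPa = 1.1 × 10¹¹ Pa
  k = 15.08 MN/m = 1.508 × 10⁷ N/m
Substitute:
  A = ((1.508 × 10⁷) × 2.845) / (1.1 × 10¹¹)
  A = 0.00039 m²
Final answer: A = 0.00039 m²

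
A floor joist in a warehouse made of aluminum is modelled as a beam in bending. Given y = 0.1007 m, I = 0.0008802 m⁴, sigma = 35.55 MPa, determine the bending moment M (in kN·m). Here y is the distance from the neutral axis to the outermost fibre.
Model: a beam in bending, so sigma = (M·y) / I.
Solve for M: M = (sigma·I) / y.
Convert to SI units:
  sigma = 35.55 MPa = 3.555 × 10⁷ Pa
Substitute:
  M = ((3.555 × 10⁷) × 0.0008802) / 0.1007
  M = 310700 N·m
Convert: M = 310700 N·m = 310.7 kN·m
Final answer: M = 310.7 kN·m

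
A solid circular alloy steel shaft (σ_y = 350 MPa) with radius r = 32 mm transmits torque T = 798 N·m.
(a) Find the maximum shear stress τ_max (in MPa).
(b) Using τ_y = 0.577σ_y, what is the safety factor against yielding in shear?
(a) For a solid circular shaft, τ_max = T·r/J with J = π·r^4/2, i.e. τ_max = 2·T / (π·r^3). Convert r = 32 mm = 0.032 m.
  τ_max = (2 × 798) / (π × 0.032^3) = 1.55 × 10⁷ Pa = 15.5 MPa
(b) τ_y = 0.577 × 350 = 201.95 MPa
  SF = τ_y/τ_max = 201.95 / 15.5 = 13.03
Final answer: (a) τ_max = 15.5 MPa, (b) SF = 13.03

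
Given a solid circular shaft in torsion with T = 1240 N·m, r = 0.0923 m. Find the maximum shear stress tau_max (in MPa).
Model: a solid circular shaft in torsion, so tau_max = (2·T) / (π·r^3).
Substitute:
  tau_max = (2 × 1240) / (π × 0.0923^3)
  tau_max = 1.004 × 10⁶ Pa
Convert: tau_max = 1.004 × 10⁶ Pa = 1.004 MPa
Final answer: tau_max = 1.004 MPa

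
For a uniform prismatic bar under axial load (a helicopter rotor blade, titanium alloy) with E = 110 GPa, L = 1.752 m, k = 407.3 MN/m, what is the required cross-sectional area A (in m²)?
Model: a uniform prismatic bar under axial load, so k = (A·E) / L.
Solve for A: A = (k·L) / E.
Convert to SI units:
  E = 110 GPa = 1.1 × 10¹¹ Pa
  k = 407.3 MN/m = 4.073 × 10⁸ N/m
Substitute:
  A = ((4.073 × 10⁸) × 1.752) / (1.1 × 10¹¹)
  A = 0.006487 m²
Final answer: A = 0.006487 m²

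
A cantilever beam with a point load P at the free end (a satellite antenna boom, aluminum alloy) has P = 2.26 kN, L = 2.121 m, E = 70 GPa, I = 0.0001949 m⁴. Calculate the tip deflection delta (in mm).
Model: a cantilever beam with a point load P at the free end, so delta = (P·L^3) / (3·E·I).
Convert to SI units:
  P = 2.26 kN = 2260 N
  E = 70 GPa = 7 × 10¹⁰ Pa
Substitute:
  delta = (2260 × 2.121^3) / (3 × (7 × 10¹⁰) × 0.0001949)
  delta = 0.0005269 m
Convert: delta = 0.0005269 m = 0.5269 mm
Final answer: delta = 0.5269 mm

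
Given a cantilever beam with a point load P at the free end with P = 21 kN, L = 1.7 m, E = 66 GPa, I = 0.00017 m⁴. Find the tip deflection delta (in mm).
Model: a cantilever beam with a point load P at the free end, so delta = (P·L^3) / (3·E·I).
Convert to SI units:
  P = 21 kN = 21000 N
  E = 66 GPa = 6.6 × 10¹⁰ Pa
Substitute:
  delta = (21000 × 1.7^3) / (3 × (6.6 × 10¹⁰) × 0.00017)
  delta = 0.003065 m
Convert: delta = 0.003065 m = 3.065 mm
Final answer: delta = 3.065 mm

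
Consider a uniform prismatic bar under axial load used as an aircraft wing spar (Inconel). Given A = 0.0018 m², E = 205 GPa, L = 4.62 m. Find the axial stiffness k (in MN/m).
Model: a uniform prismatic bar under axial load, so k = (A·E) / L.
Convert to SI units:
  E = 205 GPa = 2.05 × 10¹¹ Pa
Substitute:
  k = (0.0018 × (2.05 × 10¹¹)) / 4.62
  k = 7.987 × 10⁷ N/m
Convert: k = 7.987 × 10⁷ N/m = 79.87 MN/m
Final answer: k = 79.87 MN/m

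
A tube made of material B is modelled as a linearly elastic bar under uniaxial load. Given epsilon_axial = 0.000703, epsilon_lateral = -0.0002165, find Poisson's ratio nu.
Model: a linearly elastic bar under uniaxial load, so epsilon_lateral = -nu·epsilon_axial.
Solve for nu: nu = -epsilon_lateral / epsilon_axial.
Substitute:
  nu = -(-0.0002165) / 0.000703
  nu = 0.308
Final answer: nu = 0.308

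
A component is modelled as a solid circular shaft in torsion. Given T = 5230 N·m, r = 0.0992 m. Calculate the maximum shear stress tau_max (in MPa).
Model: a solid circular shaft in torsion, so tau_max = (2·T) / (π·r^3).
Substitute:
  tau_max = (2 × 5230) / (π × 0.0992^3)
  tau_max = 3.411 × 10⁶ Pa
Convert: tau_max = 3.411 × 10⁶ Pa = 3.411 MPa
Final answer: tau_max = 3.411 MPa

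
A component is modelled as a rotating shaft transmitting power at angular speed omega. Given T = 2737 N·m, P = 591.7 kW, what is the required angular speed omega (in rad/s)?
Model: a rotating shaft transmitting power at angular speed omega, so P = T·omega.
Solve for omega: omega = P / T.
Convert to SI units:
  P = 591.7 kW = 591700 W
Substitute:
  omega = 591700 / 2737
  omega = 216.2 rad/s
Final answer: omega = 216.2 rad/s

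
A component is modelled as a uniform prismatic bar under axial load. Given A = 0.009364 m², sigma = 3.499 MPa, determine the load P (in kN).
Model: a uniform prismatic bar under axial load, so sigma = P / A.
Solve for P: P = sigma·A.
Convert to SI units:
  sigma = 3.499 MPa = 3.499 × 10⁶ Pa
Substitute:
  P = (3.499 × 10⁶) × 0.009364
  P = 32760 N
Convert: P = 32760 N = 32.76 kN
Final answer: P = 32.76 kN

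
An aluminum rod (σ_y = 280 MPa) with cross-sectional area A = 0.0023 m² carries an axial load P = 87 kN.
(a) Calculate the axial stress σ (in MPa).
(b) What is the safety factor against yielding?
(a) Axial stress σ = P/A. Convert P = 87 kN = 87000 N.
  σ = 87000 / 0.0023 = 3.783 × 10⁷ Pa = 37.83 MPa
(b) Safety factor SF = σ_y/σ = 280 / 37.83 = 7.402
Final answer: (a) σ = 37.83 MPa, (b) SF = 7.402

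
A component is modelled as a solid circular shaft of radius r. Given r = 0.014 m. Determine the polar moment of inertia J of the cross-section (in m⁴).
Model: a solid circular shaft of radius r, so J = (π·r^4) / 2.
Substitute:
  J = (π × 0.014^4) / 2
  J = 6.034 × 10⁻⁸ m⁴
Final answer: J = 6.034 × 10⁻⁸ m⁴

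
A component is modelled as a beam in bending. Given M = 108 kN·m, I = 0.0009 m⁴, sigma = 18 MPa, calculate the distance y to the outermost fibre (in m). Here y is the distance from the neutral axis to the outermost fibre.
Model: a beam in bending, so sigma = (M·y) / I.
Solve for y: y = (sigma·I) / M.
Convert to SI units:
  M = 108 kN·m = 108000 N·m
  sigma = 18 MPa = 1.8 × 10⁷ Pa
Substitute:
  y = ((1.8 × 10⁷) × 0.0009) / 108000
  y = 0.15 m
Final answer: y = 0.15 m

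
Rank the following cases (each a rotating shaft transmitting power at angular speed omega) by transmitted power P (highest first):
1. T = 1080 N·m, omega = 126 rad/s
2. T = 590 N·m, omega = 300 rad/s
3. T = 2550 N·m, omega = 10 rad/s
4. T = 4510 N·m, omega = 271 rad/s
Model: a rotating shaft transmitting power at angular speed omega, so P = T·omega (SI units).
  Case 1: P = 1080 × 126 = 136100 W = 136.1 kW
  Case 2: P = 590 × 300 = 177000 W = 177 kW
  Case 3: P = 2550 × 10 = 25500 W = 25.5 kW
  Case 4: P = 4510 × 271 = 1.222 × 10⁶ W = 1222 kW
Ordering: 1222 kW (case 4) > 177 kW (case 2) > 136.1 kW (case 1) > 25.5 kW (case 3)
Final answer: 4, 2, 1, 3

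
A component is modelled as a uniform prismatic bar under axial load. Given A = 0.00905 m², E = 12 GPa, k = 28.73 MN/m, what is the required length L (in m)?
Model: a uniform prismatic bar under axial load, so k = (A·E) / L.
Solve for L: L = (A·E) / k.
Convert to SI units:
  E = 12 GPa = 1.2 × 10¹⁰ Pa
  k = 28.73 MN/m = 2.873 × 10⁷ N/m
Substitute:
  L = (0.00905 × (1.2 × 10¹⁰)) / (2.873 × 10⁷)
  L = 3.78 m
Final answer: L = 3.78 m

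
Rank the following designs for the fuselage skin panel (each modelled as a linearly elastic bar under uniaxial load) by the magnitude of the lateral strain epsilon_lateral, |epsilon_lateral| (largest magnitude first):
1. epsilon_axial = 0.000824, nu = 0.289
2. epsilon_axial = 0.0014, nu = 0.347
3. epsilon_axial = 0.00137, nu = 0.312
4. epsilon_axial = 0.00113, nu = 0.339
Model: a linearly elastic bar under uniaxial load, so epsilon_lateral = -nu·epsilon_axial (SI units).
  Case 1: epsilon_lateral = -(0.289 × 0.000824) = -0.0002381
  Case 2: epsilon_lateral = -(0.347 × 0.0014) = -0.0004858
  Case 3: epsilon_lateral = -(0.312 × 0.00137) = -0.0004274
  Case 4: epsilon_lateral = -(0.339 × 0.00113) = -0.0003831
Ordering by |epsilon_lateral|: 0.0004858 (case 2) > 0.0004274 (case 3) > 0.0003831 (case 4) > 0.0002381 (case 1)
Final answer: 2, 3, 4, 1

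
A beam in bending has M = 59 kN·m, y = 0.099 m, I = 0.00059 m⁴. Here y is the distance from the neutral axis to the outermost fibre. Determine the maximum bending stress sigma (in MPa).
Model: a beam in bending, so sigma = (M·y) / I.
Convert to SI units:
  M = 59 kN·m = 59000 N·m
Substitute:
  sigma = (59000 × 0.099) / 0.00059
  sigma = 9.9 × 10⁶ Pa
Convert: sigma = 9.9 × 10⁶ Pa = 9.9 MPa
Final answer: sigma = 9.9 MPa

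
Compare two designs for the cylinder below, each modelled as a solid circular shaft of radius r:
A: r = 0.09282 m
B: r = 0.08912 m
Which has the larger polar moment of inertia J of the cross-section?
Model: a solid circular shaft of radius r, so J = (π·r^4) / 2 (SI units).
  A: J = (π × 0.09282^4) / 2 = 0.0001166 m⁴
  B: J = (π × 0.08912^4) / 2 = 9.909 × 10⁻⁵ m⁴
0.0001166 m⁴ > 9.909 × 10⁻⁵ m⁴, so A is larger.
Final answer: A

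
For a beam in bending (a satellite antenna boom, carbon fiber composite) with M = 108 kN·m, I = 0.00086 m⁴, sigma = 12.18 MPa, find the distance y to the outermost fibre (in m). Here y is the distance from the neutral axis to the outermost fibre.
Model: a beam in bending, so sigma = (M·y) / I.
Solve for y: y = (sigma·I) / M.
Convert to SI units:
  M = 108 kN·m = 108000 N·m
  sigma = 12.18 MPa = 1.218 × 10⁷ Pa
Substitute:
  y = ((1.218 × 10⁷) × 0.00086) / 108000
  y = 0.09699 m
Final answer: y = 0.09699 m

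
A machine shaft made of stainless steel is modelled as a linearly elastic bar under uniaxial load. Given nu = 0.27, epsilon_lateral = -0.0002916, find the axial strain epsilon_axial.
Model: a linearly elastic bar under uniaxial load, so epsilon_lateral = -nu·epsilon_axial.
Solve for epsilon_axial: epsilon_axial = -epsilon_lateral / nu.
Substitute:
  epsilon_axial = -(-0.0002916) / 0.27
  epsilon_axial = 0.00108
Final answer: epsilon_axial = 0.00108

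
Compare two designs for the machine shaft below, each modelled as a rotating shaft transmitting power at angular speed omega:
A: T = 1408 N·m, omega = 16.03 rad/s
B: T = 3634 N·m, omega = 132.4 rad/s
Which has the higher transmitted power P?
Model: a rotating shaft transmitting power at angular speed omega, so P = T·omega (SI units).
  A: P = 1408 × 16.03 = 22570 W = 22.57 kW
  B: P = 3634 × 132.4 = 481100 W = 481.1 kW
481.1 kW > 22.57 kW, so B is larger.
Final answer: B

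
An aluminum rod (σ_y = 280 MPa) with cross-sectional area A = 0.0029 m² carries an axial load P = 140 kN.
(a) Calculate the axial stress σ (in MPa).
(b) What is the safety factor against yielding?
(a) Axial stress σ = P/A. Convert P = 140 kN = 140000 N.
  σ = 140000 / 0.0029 = 4.828 × 10⁷ Pa = 48.28 MPa
(b) Safety factor SF = σ_y/σ = 280 / 48.28 = 5.8
Final answer: (a) σ = 48.28 MPa, (b) SF = 5.8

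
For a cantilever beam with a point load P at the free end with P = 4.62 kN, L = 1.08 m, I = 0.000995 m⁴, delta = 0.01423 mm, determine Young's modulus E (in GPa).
Model: a cantilever beam with a point load P at the free end, so delta = (P·L^3) / (3·E·I).
Solve for E: E = (P·L^3) / (3·delta·I).
Convert to SI units:
  P = 4.62 kN = 4620 N
  delta = 0.01423 mm = 1.423 × 10⁻⁵ m
Substitute:
  E = (4620 × 1.08^3) / (3 × (1.423 × 10⁻⁵) × 0.000995)
  E = 1.37 × 10¹¹ Pa
Convert: E = 1.37 × 10¹¹ Pa = 137 GPa
Final answer: E = 137 GPa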